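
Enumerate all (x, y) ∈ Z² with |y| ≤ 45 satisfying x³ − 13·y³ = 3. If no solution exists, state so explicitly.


The equation is x³ - 13y³ = 3. For fixed y, x³ = 13·y³ + 3, so a solution requires the RHS to be a perfect cube.
Strategy: iterate y from -45 to 45, compute RHS = 13·y³ + 3, and check whether it is a (positive or negative) perfect cube.
Check small values of y:
  y = 0: RHS = 3 is not a perfect cube.
  y = 1: RHS = 16 is not a perfect cube.
  y = -1: RHS = -10 is not a perfect cube.
  y = 2: RHS = 107 is not a perfect cube.
  y = -2: RHS = -101 is not a perfect cube.
  y = 3: RHS = 354 is not a perfect cube.
  y = -3: RHS = -348 is not a perfect cube.
Continuing the search up to |y| = 45 finds no solutions either.
No (x, y) in the scanned range satisfies the equation.

No integer solutions with |y| ≤ 45.


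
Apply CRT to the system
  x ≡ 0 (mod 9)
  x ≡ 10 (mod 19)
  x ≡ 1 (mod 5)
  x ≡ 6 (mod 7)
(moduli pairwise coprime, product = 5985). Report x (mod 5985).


Product of moduli M = 9 · 19 · 5 · 7 = 5985.
Merge one congruence at a time:
  Start: x ≡ 0 (mod 9).
  Combine with x ≡ 10 (mod 19); new modulus lcm = 171.
    Write x = 0 + 9·t and substitute into x ≡ 10 (mod 19): 9·t ≡ 10 − 0 = 10 (mod 19).
    The inverse of 9 mod 19 is 17 (since 9·17 = 153 = 8·19 + 1), so t ≡ 17·10 = 170 ≡ 18 (mod 19).
    Then x = 0 + 9·18 = 162, valid modulo lcm(9, 19) = 171: x ≡ 162 (mod 171).
  Combine with x ≡ 1 (mod 5); new modulus lcm = 855.
    Write x = 162 + 171·t and substitute into x ≡ 1 (mod 5): 171·t ≡ 1 − 162 = -161 (mod 5).
    Reduce coefficients mod 5: 1·t ≡ 4 (mod 5).
    So t ≡ 4 (mod 5).
    Then x = 162 + 171·4 = 846, valid modulo lcm(171, 5) = 855: x ≡ 846 (mod 855).
  Combine with x ≡ 6 (mod 7); new modulus lcm = 5985.
    Write x = 846 + 855·t and substitute into x ≡ 6 (mod 7): 855·t ≡ 6 − 846 = -840 (mod 7).
    Reduce coefficients mod 7: 1·t ≡ 0 (mod 7).
    So t ≡ 0 (mod 7).
    Then x = 846 + 855·0 = 846, valid modulo lcm(855, 7) = 5985: x ≡ 846 (mod 5985).
Verify against each original: 846 mod 9 = 0, 846 mod 19 = 10, 846 mod 5 = 1, 846 mod 7 = 6.

x ≡ 846 (mod 5985).


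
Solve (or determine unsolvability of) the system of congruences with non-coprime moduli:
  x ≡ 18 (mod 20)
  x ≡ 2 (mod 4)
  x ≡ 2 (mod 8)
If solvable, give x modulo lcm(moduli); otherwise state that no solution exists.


Moduli 20, 4, 8 are not pairwise coprime, so CRT works modulo lcm(m_i) when all pairwise compatibility conditions hold.
Pairwise compatibility: gcd(m_i, m_j) must divide a_i - a_j for every pair.
Merge one congruence at a time:
  Start: x ≡ 18 (mod 20).
  Combine with x ≡ 2 (mod 4): gcd(20, 4) = 4; 2 - 18 = -16, which IS divisible by 4, so compatible.
    Write x = 18 + 20·t and substitute into x ≡ 2 (mod 4): 20·t ≡ 2 − 18 = -16 (mod 4).
    Divide the congruence (and modulus) by g = 4: 5·t ≡ -4 (mod 1).
    Modulo 1 every t works; take t = 0.
    Then x = 18 + 20·0 = 18, valid modulo lcm(20, 4) = 20: x ≡ 18 (mod 20).
  Combine with x ≡ 2 (mod 8): gcd(20, 8) = 4; 2 - 18 = -16, which IS divisible by 4, so compatible.
    Write x = 18 + 20·t and substitute into x ≡ 2 (mod 8): 20·t ≡ 2 − 18 = -16 (mod 8).
    Divide the congruence (and modulus) by g = 4: 5·t ≡ -4 (mod 2).
    Reduce coefficients mod 2: 1·t ≡ 0 (mod 2).
    So t ≡ 0 (mod 2).
    Then x = 18 + 20·0 = 18, valid modulo lcm(20, 8) = 40: x ≡ 18 (mod 40).
Verify: 18 mod 20 = 18, 18 mod 4 = 2, 18 mod 8 = 2.

x ≡ 18 (mod 40).


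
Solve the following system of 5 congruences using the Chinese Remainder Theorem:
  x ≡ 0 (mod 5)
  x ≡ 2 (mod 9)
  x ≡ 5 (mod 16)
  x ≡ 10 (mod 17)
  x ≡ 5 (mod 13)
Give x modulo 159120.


Product of moduli M = 5 · 9 · 16 · 17 · 13 = 159120.
Merge one congruence at a time:
  Start: x ≡ 0 (mod 5).
  Combine with x ≡ 2 (mod 9); new modulus lcm = 45.
    Write x = 0 + 5·t and substitute into x ≡ 2 (mod 9): 5·t ≡ 2 − 0 = 2 (mod 9).
    The inverse of 5 mod 9 is 2 (since 5·2 = 10 = 1·9 + 1), so t ≡ 2·2 = 4 ≡ 4 (mod 9).
    Then x = 0 + 5·4 = 20, valid modulo lcm(5, 9) = 45: x ≡ 20 (mod 45).
  Combine with x ≡ 5 (mod 16); new modulus lcm = 720.
    Write x = 20 + 45·t and substitute into x ≡ 5 (mod 16): 45·t ≡ 5 − 20 = -15 (mod 16).
    Reduce coefficients mod 16: 13·t ≡ 1 (mod 16).
    The inverse of 13 mod 16 is 5 (since 13·5 = 65 = 4·16 + 1), so t ≡ 5·1 = 5 ≡ 5 (mod 16).
    Then x = 20 + 45·5 = 245, valid modulo lcm(45, 16) = 720: x ≡ 245 (mod 720).
  Combine with x ≡ 10 (mod 17); new modulus lcm = 12240.
    Write x = 245 + 720·t and substitute into x ≡ 10 (mod 17): 720·t ≡ 10 − 245 = -235 (mod 17).
    Reduce coefficients mod 17: 6·t ≡ 3 (mod 17).
    The inverse of 6 mod 17 is 3 (since 6·3 = 18 = 1·17 + 1), so t ≡ 3·3 = 9 ≡ 9 (mod 17).
    Then x = 245 + 720·9 = 6725, valid modulo lcm(720, 17) = 12240: x ≡ 6725 (mod 12240).
  Combine with x ≡ 5 (mod 13); new modulus lcm = 159120.
    Write x = 6725 + 12240·t and substitute into x ≡ 5 (mod 13): 12240·t ≡ 5 − 6725 = -6720 (mod 13).
    Reduce coefficients mod 13: 7·t ≡ 1 (mod 13).
    The inverse of 7 mod 13 is 2 (since 7·2 = 14 = 1·13 + 1), so t ≡ 2·1 = 2 ≡ 2 (mod 13).
    Then x = 6725 + 12240·2 = 31205, valid modulo lcm(12240, 13) = 159120: x ≡ 31205 (mod 159120).
Verify against each original: 31205 mod 5 = 0, 31205 mod 9 = 2, 31205 mod 16 = 5, 31205 mod 17 = 10, 31205 mod 13 = 5.

x ≡ 31205 (mod 159120).


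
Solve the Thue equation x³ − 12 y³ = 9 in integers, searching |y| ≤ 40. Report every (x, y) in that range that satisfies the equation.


The equation is x³ - 12y³ = 9. For fixed y, x³ = 12·y³ + 9, so a solution requires the RHS to be a perfect cube.
Strategy: iterate y from -40 to 40, compute RHS = 12·y³ + 9, and check whether it is a (positive or negative) perfect cube.
Check small values of y:
  y = 0: RHS = 9 is not a perfect cube.
  y = 1: RHS = 21 is not a perfect cube.
  y = -1: RHS = -3 is not a perfect cube.
  y = 2: RHS = 105 is not a perfect cube.
  y = -2: RHS = -87 is not a perfect cube.
  y = 3: RHS = 333 is not a perfect cube.
  y = -3: RHS = -315 is not a perfect cube.
Continuing the search up to |y| = 40 finds no solutions either.
No (x, y) in the scanned range satisfies the equation.

No integer solutions with |y| ≤ 40.


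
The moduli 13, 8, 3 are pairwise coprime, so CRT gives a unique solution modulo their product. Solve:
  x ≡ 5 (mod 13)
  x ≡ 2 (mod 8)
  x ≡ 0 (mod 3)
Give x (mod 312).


Moduli 13, 8, 3 are pairwise coprime; by CRT there is a unique solution modulo M = 13 · 8 · 3 = 312.
Solve pairwise, accumulating the modulus:
  Start with x ≡ 5 (mod 13).
  Combine with x ≡ 2 (mod 8): since gcd(13, 8) = 1, we get a unique residue mod 104.
    Write x = 5 + 13·t and substitute into x ≡ 2 (mod 8): 13·t ≡ 2 − 5 = -3 (mod 8).
    Reduce coefficients mod 8: 5·t ≡ 5 (mod 8).
    The inverse of 5 mod 8 is 5 (since 5·5 = 25 = 3·8 + 1), so t ≡ 5·5 = 25 ≡ 1 (mod 8).
    Then x = 5 + 13·1 = 18, valid modulo lcm(13, 8) = 104: x ≡ 18 (mod 104).
  Combine with x ≡ 0 (mod 3): since gcd(104, 3) = 1, we get a unique residue mod 312.
    Write x = 18 + 104·t and substitute into x ≡ 0 (mod 3): 104·t ≡ 0 − 18 = -18 (mod 3).
    Reduce coefficients mod 3: 2·t ≡ 0 (mod 3).
    The inverse of 2 mod 3 is 2 (since 2·2 = 4 = 1·3 + 1), so t ≡ 2·0 = 0 ≡ 0 (mod 3).
    Then x = 18 + 104·0 = 18, valid modulo lcm(104, 3) = 312: x ≡ 18 (mod 312).
Verify: 18 mod 13 = 5 ✓, 18 mod 8 = 2 ✓, 18 mod 3 = 0 ✓.

x ≡ 18 (mod 312).


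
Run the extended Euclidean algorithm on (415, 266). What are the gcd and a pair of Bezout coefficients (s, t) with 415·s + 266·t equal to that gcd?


Euclidean algorithm on (415, 266) — divide until remainder is 0:
  415 = 1 · 266 + 149
  266 = 1 · 149 + 117
  149 = 1 · 117 + 32
  117 = 3 · 32 + 21
  32 = 1 · 21 + 11
  21 = 1 · 11 + 10
  11 = 1 · 10 + 1
  10 = 10 · 1 + 0
gcd(415, 266) = 1.
Track Bezout coefficients alongside the remainders: start with r₀ = 415 = a·1 + b·0 (s = 1, t = 0) and r₁ = 266 = a·0 + b·1 (s = 0, t = 1); each new remainder r_{k+1} = r_{k-1} − q_k·r_k inherits s_{k+1} = s_{k-1} − q_k·s_k, t_{k+1} = t_{k-1} − q_k·t_k, so r_k = a·s_k + b·t_k at every step:
  q = 1: r = 149, s = 1 − 1·0 = 1, t = 0 − 1·1 = -1  (check: 415·1 + 266·(-1) = 149)
  q = 1: r = 117, s = 0 − 1·1 = -1, t = 1 − 1·(-1) = 2  (check: 415·(-1) + 266·2 = 117)
  q = 1: r = 32, s = 1 − 1·(-1) = 2, t = -1 − 1·2 = -3  (check: 415·2 + 266·(-3) = 32)
  q = 3: r = 21, s = -1 − 3·2 = -7, t = 2 − 3·(-3) = 11  (check: 415·(-7) + 266·11 = 21)
  q = 1: r = 11, s = 2 − 1·(-7) = 9, t = -3 − 1·11 = -14  (check: 415·9 + 266·(-14) = 11)
  q = 1: r = 10, s = -7 − 1·9 = -16, t = 11 − 1·(-14) = 25  (check: 415·(-16) + 266·25 = 10)
  q = 1: r = 1, s = 9 − 1·(-16) = 25, t = -14 − 1·25 = -39  (check: 415·25 + 266·(-39) = 1)
The row with r = 1 (the gcd) gives the Bezout coefficients s = 25, t = -39.
Result: 415 · (25) + 266 · (-39) = 1.

gcd(415, 266) = 1; s = 25, t = -39 (check: 415·25 + 266·(-39) = 1).


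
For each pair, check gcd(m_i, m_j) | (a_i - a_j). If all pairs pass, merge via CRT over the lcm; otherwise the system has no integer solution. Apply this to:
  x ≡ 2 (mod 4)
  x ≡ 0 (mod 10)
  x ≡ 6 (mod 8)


Moduli 4, 10, 8 are not pairwise coprime, so CRT works modulo lcm(m_i) when all pairwise compatibility conditions hold.
Pairwise compatibility: gcd(m_i, m_j) must divide a_i - a_j for every pair.
Merge one congruence at a time:
  Start: x ≡ 2 (mod 4).
  Combine with x ≡ 0 (mod 10): gcd(4, 10) = 2; 0 - 2 = -2, which IS divisible by 2, so compatible.
    Write x = 2 + 4·t and substitute into x ≡ 0 (mod 10): 4·t ≡ 0 − 2 = -2 (mod 10).
    Divide the congruence (and modulus) by g = 2: 2·t ≡ -1 (mod 5).
    Reduce coefficients mod 5: 2·t ≡ 4 (mod 5).
    The inverse of 2 mod 5 is 3 (since 2·3 = 6 = 1·5 + 1), so t ≡ 3·4 = 12 ≡ 2 (mod 5).
    Then x = 2 + 4·2 = 10, valid modulo lcm(4, 10) = 20: x ≡ 10 (mod 20).
  Combine with x ≡ 6 (mod 8): gcd(20, 8) = 4; 6 - 10 = -4, which IS divisible by 4, so compatible.
    Write x = 10 + 20·t and substitute into x ≡ 6 (mod 8): 20·t ≡ 6 − 10 = -4 (mod 8).
    Divide the congruence (and modulus) by g = 4: 5·t ≡ -1 (mod 2).
    Reduce coefficients mod 2: 1·t ≡ 1 (mod 2).
    So t ≡ 1 (mod 2).
    Then x = 10 + 20·1 = 30, valid modulo lcm(20, 8) = 40: x ≡ 30 (mod 40).
Verify: 30 mod 4 = 2, 30 mod 10 = 0, 30 mod 8 = 6.

x ≡ 30 (mod 40).


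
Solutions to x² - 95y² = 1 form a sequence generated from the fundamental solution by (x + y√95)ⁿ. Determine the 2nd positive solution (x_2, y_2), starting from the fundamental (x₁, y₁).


Step 1: Find the fundamental solution (x₁, y₁) of x² - 95y² = 1.
  Expand √95 as a continued fraction. a₀ = ⌊√95⌋ = 9; iterate m_{k+1} = d_k·a_k − m_k, d_{k+1} = (95 − m_{k+1}²)/d_k, a_{k+1} = ⌊(a₀ + m_{k+1})/d_{k+1}⌋ (starting m₀ = 0, d₀ = 1), with convergents p_k = a_k·p_{k-1} + p_{k-2}, q_k = a_k·q_{k-1} + q_{k-2} (p₋₁ = 1, q₋₁ = 0):
  k = 0: a₀ = 9; p₀/q₀ = 9/1; p₀² − 95·q₀² = 81 − 95 = -14.
  k = 1: m = 9, d = 14, a = ⌊(9 + 9)/14⌋ = 1; p/q = (1·9 + 1)/(1·1 + 0) = 10/1; p² − 95·q² = 100 − 95 = 5.
  k = 2: m = 5, d = 5, a = ⌊(9 + 5)/5⌋ = 2; p/q = (2·10 + 9)/(2·1 + 1) = 29/3; p² − 95·q² = 841 − 855 = -14.
  k = 3: m = 5, d = 14, a = ⌊(9 + 5)/14⌋ = 1; p/q = (1·29 + 10)/(1·3 + 1) = 39/4; p² − 95·q² = 1521 − 1520 = 1.
  The first convergent with p² − 95·q² = 1 gives the fundamental solution (x₁, y₁) = (39, 4).
Step 2: Apply the recurrence (x_{n+1}, y_{n+1}) = (x₁x_n + 95y₁y_n, x₁y_n + y₁x_n) repeatedly.
  From (x_1, y_1) = (39, 4): x_2 = 39·39 + 95·4·4 = 3041; y_2 = 39·4 + 4·39 = 312.
Step 3: Verify x_2² - 95·y_2² = 9247681 - 9247680 = 1 (should be 1). ✓

(x_1, y_1) = (39, 4); (x_2, y_2) = (3041, 312).


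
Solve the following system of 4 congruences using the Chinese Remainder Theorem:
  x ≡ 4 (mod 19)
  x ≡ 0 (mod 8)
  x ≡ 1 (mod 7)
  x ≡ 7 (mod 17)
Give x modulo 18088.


Product of moduli M = 19 · 8 · 7 · 17 = 18088.
Merge one congruence at a time:
  Start: x ≡ 4 (mod 19).
  Combine with x ≡ 0 (mod 8); new modulus lcm = 152.
    Write x = 4 + 19·t and substitute into x ≡ 0 (mod 8): 19·t ≡ 0 − 4 = -4 (mod 8).
    Reduce coefficients mod 8: 3·t ≡ 4 (mod 8).
    The inverse of 3 mod 8 is 3 (since 3·3 = 9 = 1·8 + 1), so t ≡ 3·4 = 12 ≡ 4 (mod 8).
    Then x = 4 + 19·4 = 80, valid modulo lcm(19, 8) = 152: x ≡ 80 (mod 152).
  Combine with x ≡ 1 (mod 7); new modulus lcm = 1064.
    Write x = 80 + 152·t and substitute into x ≡ 1 (mod 7): 152·t ≡ 1 − 80 = -79 (mod 7).
    Reduce coefficients mod 7: 5·t ≡ 5 (mod 7).
    The inverse of 5 mod 7 is 3 (since 5·3 = 15 = 2·7 + 1), so t ≡ 3·5 = 15 ≡ 1 (mod 7).
    Then x = 80 + 152·1 = 232, valid modulo lcm(152, 7) = 1064: x ≡ 232 (mod 1064).
  Combine with x ≡ 7 (mod 17); new modulus lcm = 18088.
    Write x = 232 + 1064·t and substitute into x ≡ 7 (mod 17): 1064·t ≡ 7 − 232 = -225 (mod 17).
    Reduce coefficients mod 17: 10·t ≡ 13 (mod 17).
    The inverse of 10 mod 17 is 12 (since 10·12 = 120 = 7·17 + 1), so t ≡ 12·13 = 156 ≡ 3 (mod 17).
    Then x = 232 + 1064·3 = 3424, valid modulo lcm(1064, 17) = 18088: x ≡ 3424 (mod 18088).
Verify against each original: 3424 mod 19 = 4, 3424 mod 8 = 0, 3424 mod 7 = 1, 3424 mod 17 = 7.

x ≡ 3424 (mod 18088).


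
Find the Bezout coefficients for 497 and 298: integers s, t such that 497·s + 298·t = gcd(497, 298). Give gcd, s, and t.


Euclidean algorithm on (497, 298) — divide until remainder is 0:
  497 = 1 · 298 + 199
  298 = 1 · 199 + 99
  199 = 2 · 99 + 1
  99 = 99 · 1 + 0
gcd(497, 298) = 1.
Track Bezout coefficients alongside the remainders: start with r₀ = 497 = a·1 + b·0 (s = 1, t = 0) and r₁ = 298 = a·0 + b·1 (s = 0, t = 1); each new remainder r_{k+1} = r_{k-1} − q_k·r_k inherits s_{k+1} = s_{k-1} − q_k·s_k, t_{k+1} = t_{k-1} − q_k·t_k, so r_k = a·s_k + b·t_k at every step:
  q = 1: r = 199, s = 1 − 1·0 = 1, t = 0 − 1·1 = -1  (check: 497·1 + 298·(-1) = 199)
  q = 1: r = 99, s = 0 − 1·1 = -1, t = 1 − 1·(-1) = 2  (check: 497·(-1) + 298·2 = 99)
  q = 2: r = 1, s = 1 − 2·(-1) = 3, t = -1 − 2·2 = -5  (check: 497·3 + 298·(-5) = 1)
The row with r = 1 (the gcd) gives the Bezout coefficients s = 3, t = -5.
Result: 497 · (3) + 298 · (-5) = 1.

gcd(497, 298) = 1; s = 3, t = -5 (check: 497·3 + 298·(-5) = 1).


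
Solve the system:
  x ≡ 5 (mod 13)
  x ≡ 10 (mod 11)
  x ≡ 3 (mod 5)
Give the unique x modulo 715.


Moduli 13, 11, 5 are pairwise coprime; by CRT there is a unique solution modulo M = 13 · 11 · 5 = 715.
Solve pairwise, accumulating the modulus:
  Start with x ≡ 5 (mod 13).
  Combine with x ≡ 10 (mod 11): since gcd(13, 11) = 1, we get a unique residue mod 143.
    Write x = 5 + 13·t and substitute into x ≡ 10 (mod 11): 13·t ≡ 10 − 5 = 5 (mod 11).
    Reduce coefficients mod 11: 2·t ≡ 5 (mod 11).
    The inverse of 2 mod 11 is 6 (since 2·6 = 12 = 1·11 + 1), so t ≡ 6·5 = 30 ≡ 8 (mod 11).
    Then x = 5 + 13·8 = 109, valid modulo lcm(13, 11) = 143: x ≡ 109 (mod 143).
  Combine with x ≡ 3 (mod 5): since gcd(143, 5) = 1, we get a unique residue mod 715.
    Write x = 109 + 143·t and substitute into x ≡ 3 (mod 5): 143·t ≡ 3 − 109 = -106 (mod 5).
    Reduce coefficients mod 5: 3·t ≡ 4 (mod 5).
    The inverse of 3 mod 5 is 2 (since 3·2 = 6 = 1·5 + 1), so t ≡ 2·4 = 8 ≡ 3 (mod 5).
    Then x = 109 + 143·3 = 538, valid modulo lcm(143, 5) = 715: x ≡ 538 (mod 715).
Verify: 538 mod 13 = 5 ✓, 538 mod 11 = 10 ✓, 538 mod 5 = 3 ✓.

x ≡ 538 (mod 715).


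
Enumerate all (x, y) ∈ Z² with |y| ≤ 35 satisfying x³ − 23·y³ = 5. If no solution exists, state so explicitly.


The equation is x³ - 23y³ = 5. For fixed y, x³ = 23·y³ + 5, so a solution requires the RHS to be a perfect cube.
Strategy: iterate y from -35 to 35, compute RHS = 23·y³ + 5, and check whether it is a (positive or negative) perfect cube.
Check small values of y:
  y = 0: RHS = 5 is not a perfect cube.
  y = 1: RHS = 28 is not a perfect cube.
  y = -1: RHS = -18 is not a perfect cube.
  y = 2: RHS = 189 is not a perfect cube.
  y = -2: RHS = -179 is not a perfect cube.
  y = 3: RHS = 626 is not a perfect cube.
  y = -3: RHS = -616 is not a perfect cube.
Continuing the search up to |y| = 35 finds no solutions either.
No (x, y) in the scanned range satisfies the equation.

No integer solutions with |y| ≤ 35.


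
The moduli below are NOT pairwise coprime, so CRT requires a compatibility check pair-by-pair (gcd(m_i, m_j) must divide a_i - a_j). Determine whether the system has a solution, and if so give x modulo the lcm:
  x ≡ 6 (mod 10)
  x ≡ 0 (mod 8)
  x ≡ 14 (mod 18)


Moduli 10, 8, 18 are not pairwise coprime, so CRT works modulo lcm(m_i) when all pairwise compatibility conditions hold.
Pairwise compatibility: gcd(m_i, m_j) must divide a_i - a_j for every pair.
Merge one congruence at a time:
  Start: x ≡ 6 (mod 10).
  Combine with x ≡ 0 (mod 8): gcd(10, 8) = 2; 0 - 6 = -6, which IS divisible by 2, so compatible.
    Write x = 6 + 10·t and substitute into x ≡ 0 (mod 8): 10·t ≡ 0 − 6 = -6 (mod 8).
    Divide the congruence (and modulus) by g = 2: 5·t ≡ -3 (mod 4).
    Reduce coefficients mod 4: 1·t ≡ 1 (mod 4).
    So t ≡ 1 (mod 4).
    Then x = 6 + 10·1 = 16, valid modulo lcm(10, 8) = 40: x ≡ 16 (mod 40).
  Combine with x ≡ 14 (mod 18): gcd(40, 18) = 2; 14 - 16 = -2, which IS divisible by 2, so compatible.
    Write x = 16 + 40·t and substitute into x ≡ 14 (mod 18): 40·t ≡ 14 − 16 = -2 (mod 18).
    Divide the congruence (and modulus) by g = 2: 20·t ≡ -1 (mod 9).
    Reduce coefficients mod 9: 2·t ≡ 8 (mod 9).
    The inverse of 2 mod 9 is 5 (since 2·5 = 10 = 1·9 + 1), so t ≡ 5·8 = 40 ≡ 4 (mod 9).
    Then x = 16 + 40·4 = 176, valid modulo lcm(40, 18) = 360: x ≡ 176 (mod 360).
Verify: 176 mod 10 = 6, 176 mod 8 = 0, 176 mod 18 = 14.

x ≡ 176 (mod 360).


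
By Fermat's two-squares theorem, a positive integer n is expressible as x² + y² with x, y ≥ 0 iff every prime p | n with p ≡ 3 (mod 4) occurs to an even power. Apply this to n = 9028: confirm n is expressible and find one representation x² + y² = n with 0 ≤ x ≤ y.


Step 1: Factor n = 9028 = 2^2 · 37 · 61.
Step 2: Check the mod-4 condition on each prime factor: 2 = 2 (special); 37 ≡ 1 (mod 4), exponent 1; 61 ≡ 1 (mod 4), exponent 1.
All primes ≡ 3 (mod 4) appear to even exponent (or don't appear), so by the two-squares theorem n IS expressible as a sum of two squares.
Step 3: Build a representation. Group n = k² · m with k = 2 and m = 37 · 61 = 2257 (a product of primes ≡ 1 (mod 4)); a representation of m scales to one of n via (k·x)² + (k·y)² = k²(x² + y²). Each prime p ≡ 1 (mod 4) is itself a sum of two squares; find a² by testing p − a² for a perfect square:
  37: 37 − 1² = 36 = 6² ⇒ 37 = 1² + 6².
  61: 61 − 1² = 60, 61 − 2² = 57, 61 − 3² = 52, 61 − 4² = 45, 61 − 5² = 36 = 6² ⇒ 61 = 5² + 6².
  Combine using the Brahmagupta–Fibonacci identity (a² + b²)(c² + d²) = (ac − bd)² + (ad + bc)² = (ac + bd)² + (ad − bc)²:
  37 · 61 = 2257: from (1² + 6²)(5² + 6²), take (1·5 − 6·6, 1·6 + 6·5) = (5 − 36, 6 + 30) = (-31, 36); dropping signs (only squares matter) gives (31, 36); check 31² + 36² = 961 + 1296 = 2257 ✓.
  Scale by k = 2: (2·31, 2·36) = (62, 72).
Step 4: Order so x ≤ y and verify: 62² + 72² = 3844 + 5184 = 9028 = n. ✓

n = 9028 = 62² + 72² (one valid representation with x ≤ y).


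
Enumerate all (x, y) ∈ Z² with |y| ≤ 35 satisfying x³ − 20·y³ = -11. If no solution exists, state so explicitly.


The equation is x³ - 20y³ = -11. For fixed y, x³ = 20·y³ − 11, so a solution requires the RHS to be a perfect cube.
Strategy: iterate y from -35 to 35, compute RHS = 20·y³ − 11, and check whether it is a (positive or negative) perfect cube.
Check small values of y:
  y = 0: RHS = -11 is not a perfect cube.
  y = 1: RHS = 9 is not a perfect cube.
  y = -1: RHS = -31 is not a perfect cube.
  y = 2: RHS = 149 is not a perfect cube.
  y = -2: RHS = -171 is not a perfect cube.
  y = 3: RHS = 529 is not a perfect cube.
  y = -3: RHS = -551 is not a perfect cube.
Continuing the search up to |y| = 35 finds no solutions either.
No (x, y) in the scanned range satisfies the equation.

No integer solutions with |y| ≤ 35.


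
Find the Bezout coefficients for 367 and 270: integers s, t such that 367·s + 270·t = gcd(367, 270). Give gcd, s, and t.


Euclidean algorithm on (367, 270) — divide until remainder is 0:
  367 = 1 · 270 + 97
  270 = 2 · 97 + 76
  97 = 1 · 76 + 21
  76 = 3 · 21 + 13
  21 = 1 · 13 + 8
  13 = 1 · 8 + 5
  8 = 1 · 5 + 3
  5 = 1 · 3 + 2
  3 = 1 · 2 + 1
  2 = 2 · 1 + 0
gcd(367, 270) = 1.
Track Bezout coefficients alongside the remainders: start with r₀ = 367 = a·1 + b·0 (s = 1, t = 0) and r₁ = 270 = a·0 + b·1 (s = 0, t = 1); each new remainder r_{k+1} = r_{k-1} − q_k·r_k inherits s_{k+1} = s_{k-1} − q_k·s_k, t_{k+1} = t_{k-1} − q_k·t_k, so r_k = a·s_k + b·t_k at every step:
  q = 1: r = 97, s = 1 − 1·0 = 1, t = 0 − 1·1 = -1  (check: 367·1 + 270·(-1) = 97)
  q = 2: r = 76, s = 0 − 2·1 = -2, t = 1 − 2·(-1) = 3  (check: 367·(-2) + 270·3 = 76)
  q = 1: r = 21, s = 1 − 1·(-2) = 3, t = -1 − 1·3 = -4  (check: 367·3 + 270·(-4) = 21)
  q = 3: r = 13, s = -2 − 3·3 = -11, t = 3 − 3·(-4) = 15  (check: 367·(-11) + 270·15 = 13)
  q = 1: r = 8, s = 3 − 1·(-11) = 14, t = -4 − 1·15 = -19  (check: 367·14 + 270·(-19) = 8)
  q = 1: r = 5, s = -11 − 1·14 = -25, t = 15 − 1·(-19) = 34  (check: 367·(-25) + 270·34 = 5)
  q = 1: r = 3, s = 14 − 1·(-25) = 39, t = -19 − 1·34 = -53  (check: 367·39 + 270·(-53) = 3)
  q = 1: r = 2, s = -25 − 1·39 = -64, t = 34 − 1·(-53) = 87  (check: 367·(-64) + 270·87 = 2)
  q = 1: r = 1, s = 39 − 1·(-64) = 103, t = -53 − 1·87 = -140  (check: 367·103 + 270·(-140) = 1)
The row with r = 1 (the gcd) gives the Bezout coefficients s = 103, t = -140.
Result: 367 · (103) + 270 · (-140) = 1.

gcd(367, 270) = 1; s = 103, t = -140 (check: 367·103 + 270·(-140) = 1).


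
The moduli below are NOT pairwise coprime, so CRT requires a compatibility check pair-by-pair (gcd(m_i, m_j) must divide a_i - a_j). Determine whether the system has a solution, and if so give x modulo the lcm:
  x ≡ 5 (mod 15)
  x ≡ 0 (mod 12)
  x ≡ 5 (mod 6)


Moduli 15, 12, 6 are not pairwise coprime, so CRT works modulo lcm(m_i) when all pairwise compatibility conditions hold.
Pairwise compatibility: gcd(m_i, m_j) must divide a_i - a_j for every pair.
Merge one congruence at a time:
  Start: x ≡ 5 (mod 15).
  Combine with x ≡ 0 (mod 12): gcd(15, 12) = 3, and 0 - 5 = -5 is NOT divisible by 3.
    ⇒ system is inconsistent (no integer solution).

No solution (the system is inconsistent).


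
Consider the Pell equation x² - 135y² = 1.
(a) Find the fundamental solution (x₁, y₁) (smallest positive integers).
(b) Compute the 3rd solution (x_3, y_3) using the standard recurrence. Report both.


Step 1: Find the fundamental solution (x₁, y₁) of x² - 135y² = 1.
  Expand √135 as a continued fraction. a₀ = ⌊√135⌋ = 11; iterate m_{k+1} = d_k·a_k − m_k, d_{k+1} = (135 − m_{k+1}²)/d_k, a_{k+1} = ⌊(a₀ + m_{k+1})/d_{k+1}⌋ (starting m₀ = 0, d₀ = 1), with convergents p_k = a_k·p_{k-1} + p_{k-2}, q_k = a_k·q_{k-1} + q_{k-2} (p₋₁ = 1, q₋₁ = 0):
  k = 0: a₀ = 11; p₀/q₀ = 11/1; p₀² − 135·q₀² = 121 − 135 = -14.
  k = 1: m = 11, d = 14, a = ⌊(11 + 11)/14⌋ = 1; p/q = (1·11 + 1)/(1·1 + 0) = 12/1; p² − 135·q² = 144 − 135 = 9.
  k = 2: m = 3, d = 9, a = ⌊(11 + 3)/9⌋ = 1; p/q = (1·12 + 11)/(1·1 + 1) = 23/2; p² − 135·q² = 529 − 540 = -11.
  k = 3: m = 6, d = 11, a = ⌊(11 + 6)/11⌋ = 1; p/q = (1·23 + 12)/(1·2 + 1) = 35/3; p² − 135·q² = 1225 − 1215 = 10.
  k = 4: m = 5, d = 10, a = ⌊(11 + 5)/10⌋ = 1; p/q = (1·35 + 23)/(1·3 + 2) = 58/5; p² − 135·q² = 3364 − 3375 = -11.
  k = 5: m = 5, d = 11, a = ⌊(11 + 5)/11⌋ = 1; p/q = (1·58 + 35)/(1·5 + 3) = 93/8; p² − 135·q² = 8649 − 8640 = 9.
  k = 6: m = 6, d = 9, a = ⌊(11 + 6)/9⌋ = 1; p/q = (1·93 + 58)/(1·8 + 5) = 151/13; p² − 135·q² = 22801 − 22815 = -14.
  k = 7: m = 3, d = 14, a = ⌊(11 + 3)/14⌋ = 1; p/q = (1·151 + 93)/(1·13 + 8) = 244/21; p² − 135·q² = 59536 − 59535 = 1.
  The first convergent with p² − 135·q² = 1 gives the fundamental solution (x₁, y₁) = (244, 21).
Step 2: Apply the recurrence (x_{n+1}, y_{n+1}) = (x₁x_n + 135y₁y_n, x₁y_n + y₁x_n) repeatedly.
  From (x_1, y_1) = (244, 21): x_2 = 244·244 + 135·21·21 = 119071; y_2 = 244·21 + 21·244 = 10248.
  From (x_2, y_2) = (119071, 10248): x_3 = 244·119071 + 135·21·10248 = 58106404; y_3 = 244·10248 + 21·119071 = 5001003.
Step 3: Verify x_3² - 135·y_3² = 3376354185811216 - 3376354185811215 = 1 (should be 1). ✓

(x_1, y_1) = (244, 21); (x_3, y_3) = (58106404, 5001003).


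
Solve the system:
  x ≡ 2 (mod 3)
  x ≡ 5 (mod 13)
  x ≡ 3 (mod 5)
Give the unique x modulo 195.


Moduli 3, 13, 5 are pairwise coprime; by CRT there is a unique solution modulo M = 3 · 13 · 5 = 195.
Solve pairwise, accumulating the modulus:
  Start with x ≡ 2 (mod 3).
  Combine with x ≡ 5 (mod 13): since gcd(3, 13) = 1, we get a unique residue mod 39.
    Write x = 2 + 3·t and substitute into x ≡ 5 (mod 13): 3·t ≡ 5 − 2 = 3 (mod 13).
    The inverse of 3 mod 13 is 9 (since 3·9 = 27 = 2·13 + 1), so t ≡ 9·3 = 27 ≡ 1 (mod 13).
    Then x = 2 + 3·1 = 5, valid modulo lcm(3, 13) = 39: x ≡ 5 (mod 39).
  Combine with x ≡ 3 (mod 5): since gcd(39, 5) = 1, we get a unique residue mod 195.
    Write x = 5 + 39·t and substitute into x ≡ 3 (mod 5): 39·t ≡ 3 − 5 = -2 (mod 5).
    Reduce coefficients mod 5: 4·t ≡ 3 (mod 5).
    The inverse of 4 mod 5 is 4 (since 4·4 = 16 = 3·5 + 1), so t ≡ 4·3 = 12 ≡ 2 (mod 5).
    Then x = 5 + 39·2 = 83, valid modulo lcm(39, 5) = 195: x ≡ 83 (mod 195).
Verify: 83 mod 3 = 2 ✓, 83 mod 13 = 5 ✓, 83 mod 5 = 3 ✓.

x ≡ 83 (mod 195).


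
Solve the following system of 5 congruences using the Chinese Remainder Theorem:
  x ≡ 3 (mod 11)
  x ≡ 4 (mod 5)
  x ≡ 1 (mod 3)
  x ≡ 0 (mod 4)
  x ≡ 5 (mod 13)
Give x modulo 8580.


Product of moduli M = 11 · 5 · 3 · 4 · 13 = 8580.
Merge one congruence at a time:
  Start: x ≡ 3 (mod 11).
  Combine with x ≡ 4 (mod 5); new modulus lcm = 55.
    Write x = 3 + 11·t and substitute into x ≡ 4 (mod 5): 11·t ≡ 4 − 3 = 1 (mod 5).
    Reduce coefficients mod 5: 1·t ≡ 1 (mod 5).
    So t ≡ 1 (mod 5).
    Then x = 3 + 11·1 = 14, valid modulo lcm(11, 5) = 55: x ≡ 14 (mod 55).
  Combine with x ≡ 1 (mod 3); new modulus lcm = 165.
    Write x = 14 + 55·t and substitute into x ≡ 1 (mod 3): 55·t ≡ 1 − 14 = -13 (mod 3).
    Reduce coefficients mod 3: 1·t ≡ 2 (mod 3).
    So t ≡ 2 (mod 3).
    Then x = 14 + 55·2 = 124, valid modulo lcm(55, 3) = 165: x ≡ 124 (mod 165).
  Combine with x ≡ 0 (mod 4); new modulus lcm = 660.
    Write x = 124 + 165·t and substitute into x ≡ 0 (mod 4): 165·t ≡ 0 − 124 = -124 (mod 4).
    Reduce coefficients mod 4: 1·t ≡ 0 (mod 4).
    So t ≡ 0 (mod 4).
    Then x = 124 + 165·0 = 124, valid modulo lcm(165, 4) = 660: x ≡ 124 (mod 660).
  Combine with x ≡ 5 (mod 13); new modulus lcm = 8580.
    Write x = 124 + 660·t and substitute into x ≡ 5 (mod 13): 660·t ≡ 5 − 124 = -119 (mod 13).
    Reduce coefficients mod 13: 10·t ≡ 11 (mod 13).
    The inverse of 10 mod 13 is 4 (since 10·4 = 40 = 3·13 + 1), so t ≡ 4·11 = 44 ≡ 5 (mod 13).
    Then x = 124 + 660·5 = 3424, valid modulo lcm(660, 13) = 8580: x ≡ 3424 (mod 8580).
Verify against each original: 3424 mod 11 = 3, 3424 mod 5 = 4, 3424 mod 3 = 1, 3424 mod 4 = 0, 3424 mod 13 = 5.

x ≡ 3424 (mod 8580).


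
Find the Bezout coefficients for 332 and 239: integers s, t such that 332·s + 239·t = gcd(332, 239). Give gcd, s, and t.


Euclidean algorithm on (332, 239) — divide until remainder is 0:
  332 = 1 · 239 + 93
  239 = 2 · 93 + 53
  93 = 1 · 53 + 40
  53 = 1 · 40 + 13
  40 = 3 · 13 + 1
  13 = 13 · 1 + 0
gcd(332, 239) = 1.
Track Bezout coefficients alongside the remainders: start with r₀ = 332 = a·1 + b·0 (s = 1, t = 0) and r₁ = 239 = a·0 + b·1 (s = 0, t = 1); each new remainder r_{k+1} = r_{k-1} − q_k·r_k inherits s_{k+1} = s_{k-1} − q_k·s_k, t_{k+1} = t_{k-1} − q_k·t_k, so r_k = a·s_k + b·t_k at every step:
  q = 1: r = 93, s = 1 − 1·0 = 1, t = 0 − 1·1 = -1  (check: 332·1 + 239·(-1) = 93)
  q = 2: r = 53, s = 0 − 2·1 = -2, t = 1 − 2·(-1) = 3  (check: 332·(-2) + 239·3 = 53)
  q = 1: r = 40, s = 1 − 1·(-2) = 3, t = -1 − 1·3 = -4  (check: 332·3 + 239·(-4) = 40)
  q = 1: r = 13, s = -2 − 1·3 = -5, t = 3 − 1·(-4) = 7  (check: 332·(-5) + 239·7 = 13)
  q = 3: r = 1, s = 3 − 3·(-5) = 18, t = -4 − 3·7 = -25  (check: 332·18 + 239·(-25) = 1)
The row with r = 1 (the gcd) gives the Bezout coefficients s = 18, t = -25.
Result: 332 · (18) + 239 · (-25) = 1.

gcd(332, 239) = 1; s = 18, t = -25 (check: 332·18 + 239·(-25) = 1).


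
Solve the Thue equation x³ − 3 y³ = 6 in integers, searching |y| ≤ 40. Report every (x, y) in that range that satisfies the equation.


The equation is x³ - 3y³ = 6. For fixed y, x³ = 3·y³ + 6, so a solution requires the RHS to be a perfect cube.
Strategy: iterate y from -40 to 40, compute RHS = 3·y³ + 6, and check whether it is a (positive or negative) perfect cube.
Check small values of y:
  y = 0: RHS = 6 is not a perfect cube.
  y = 1: RHS = 9 is not a perfect cube.
  y = -1: RHS = 3 is not a perfect cube.
  y = 2: RHS = 30 is not a perfect cube.
  y = -2: RHS = -18 is not a perfect cube.
  y = 3: RHS = 87 is not a perfect cube.
  y = -3: RHS = -75 is not a perfect cube.
Continuing the search up to |y| = 40 finds no solutions either.
No (x, y) in the scanned range satisfies the equation.

No integer solutions with |y| ≤ 40.


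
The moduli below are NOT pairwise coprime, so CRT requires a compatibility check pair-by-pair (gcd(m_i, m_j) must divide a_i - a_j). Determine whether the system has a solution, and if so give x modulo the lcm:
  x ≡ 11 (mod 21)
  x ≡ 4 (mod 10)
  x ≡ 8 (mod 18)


Moduli 21, 10, 18 are not pairwise coprime, so CRT works modulo lcm(m_i) when all pairwise compatibility conditions hold.
Pairwise compatibility: gcd(m_i, m_j) must divide a_i - a_j for every pair.
Merge one congruence at a time:
  Start: x ≡ 11 (mod 21).
  Combine with x ≡ 4 (mod 10): gcd(21, 10) = 1; 4 - 11 = -7, which IS divisible by 1, so compatible.
    Write x = 11 + 21·t and substitute into x ≡ 4 (mod 10): 21·t ≡ 4 − 11 = -7 (mod 10).
    Reduce coefficients mod 10: 1·t ≡ 3 (mod 10).
    So t ≡ 3 (mod 10).
    Then x = 11 + 21·3 = 74, valid modulo lcm(21, 10) = 210: x ≡ 74 (mod 210).
  Combine with x ≡ 8 (mod 18): gcd(210, 18) = 6; 8 - 74 = -66, which IS divisible by 6, so compatible.
    Write x = 74 + 210·t and substitute into x ≡ 8 (mod 18): 210·t ≡ 8 − 74 = -66 (mod 18).
    Divide the congruence (and modulus) by g = 6: 35·t ≡ -11 (mod 3).
    Reduce coefficients mod 3: 2·t ≡ 1 (mod 3).
    The inverse of 2 mod 3 is 2 (since 2·2 = 4 = 1·3 + 1), so t ≡ 2·1 = 2 ≡ 2 (mod 3).
    Then x = 74 + 210·2 = 494, valid modulo lcm(210, 18) = 630: x ≡ 494 (mod 630).
Verify: 494 mod 21 = 11, 494 mod 10 = 4, 494 mod 18 = 8.

x ≡ 494 (mod 630).


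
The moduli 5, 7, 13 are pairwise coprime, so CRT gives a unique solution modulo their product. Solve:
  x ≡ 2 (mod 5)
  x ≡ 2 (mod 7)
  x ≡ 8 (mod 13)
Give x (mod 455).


Moduli 5, 7, 13 are pairwise coprime; by CRT there is a unique solution modulo M = 5 · 7 · 13 = 455.
Solve pairwise, accumulating the modulus:
  Start with x ≡ 2 (mod 5).
  Combine with x ≡ 2 (mod 7): since gcd(5, 7) = 1, we get a unique residue mod 35.
    Write x = 2 + 5·t and substitute into x ≡ 2 (mod 7): 5·t ≡ 2 − 2 = 0 (mod 7).
    The inverse of 5 mod 7 is 3 (since 5·3 = 15 = 2·7 + 1), so t ≡ 3·0 = 0 ≡ 0 (mod 7).
    Then x = 2 + 5·0 = 2, valid modulo lcm(5, 7) = 35: x ≡ 2 (mod 35).
  Combine with x ≡ 8 (mod 13): since gcd(35, 13) = 1, we get a unique residue mod 455.
    Write x = 2 + 35·t and substitute into x ≡ 8 (mod 13): 35·t ≡ 8 − 2 = 6 (mod 13).
    Reduce coefficients mod 13: 9·t ≡ 6 (mod 13).
    The inverse of 9 mod 13 is 3 (since 9·3 = 27 = 2·13 + 1), so t ≡ 3·6 = 18 ≡ 5 (mod 13).
    Then x = 2 + 35·5 = 177, valid modulo lcm(35, 13) = 455: x ≡ 177 (mod 455).
Verify: 177 mod 5 = 2 ✓, 177 mod 7 = 2 ✓, 177 mod 13 = 8 ✓.

x ≡ 177 (mod 455).


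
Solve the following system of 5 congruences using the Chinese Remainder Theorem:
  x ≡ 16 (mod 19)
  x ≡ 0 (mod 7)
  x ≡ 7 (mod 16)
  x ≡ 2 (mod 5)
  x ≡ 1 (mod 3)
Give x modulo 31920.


Product of moduli M = 19 · 7 · 16 · 5 · 3 = 31920.
Merge one congruence at a time:
  Start: x ≡ 16 (mod 19).
  Combine with x ≡ 0 (mod 7); new modulus lcm = 133.
    Write x = 16 + 19·t and substitute into x ≡ 0 (mod 7): 19·t ≡ 0 − 16 = -16 (mod 7).
    Reduce coefficients mod 7: 5·t ≡ 5 (mod 7).
    The inverse of 5 mod 7 is 3 (since 5·3 = 15 = 2·7 + 1), so t ≡ 3·5 = 15 ≡ 1 (mod 7).
    Then x = 16 + 19·1 = 35, valid modulo lcm(19, 7) = 133: x ≡ 35 (mod 133).
  Combine with x ≡ 7 (mod 16); new modulus lcm = 2128.
    Write x = 35 + 133·t and substitute into x ≡ 7 (mod 16): 133·t ≡ 7 − 35 = -28 (mod 16).
    Reduce coefficients mod 16: 5·t ≡ 4 (mod 16).
    The inverse of 5 mod 16 is 13 (since 5·13 = 65 = 4·16 + 1), so t ≡ 13·4 = 52 ≡ 4 (mod 16).
    Then x = 35 + 133·4 = 567, valid modulo lcm(133, 16) = 2128: x ≡ 567 (mod 2128).
  Combine with x ≡ 2 (mod 5); new modulus lcm = 10640.
    Write x = 567 + 2128·t and substitute into x ≡ 2 (mod 5): 2128·t ≡ 2 − 567 = -565 (mod 5).
    Reduce coefficients mod 5: 3·t ≡ 0 (mod 5).
    The inverse of 3 mod 5 is 2 (since 3·2 = 6 = 1·5 + 1), so t ≡ 2·0 = 0 ≡ 0 (mod 5).
    Then x = 567 + 2128·0 = 567, valid modulo lcm(2128, 5) = 10640: x ≡ 567 (mod 10640).
  Combine with x ≡ 1 (mod 3); new modulus lcm = 31920.
    Write x = 567 + 10640·t and substitute into x ≡ 1 (mod 3): 10640·t ≡ 1 − 567 = -566 (mod 3).
    Reduce coefficients mod 3: 2·t ≡ 1 (mod 3).
    The inverse of 2 mod 3 is 2 (since 2·2 = 4 = 1·3 + 1), so t ≡ 2·1 = 2 ≡ 2 (mod 3).
    Then x = 567 + 10640·2 = 21847, valid modulo lcm(10640, 3) = 31920: x ≡ 21847 (mod 31920).
Verify against each original: 21847 mod 19 = 16, 21847 mod 7 = 0, 21847 mod 16 = 7, 21847 mod 5 = 2, 21847 mod 3 = 1.

x ≡ 21847 (mod 31920).


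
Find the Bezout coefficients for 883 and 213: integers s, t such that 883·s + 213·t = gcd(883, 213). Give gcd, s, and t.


Euclidean algorithm on (883, 213) — divide until remainder is 0:
  883 = 4 · 213 + 31
  213 = 6 · 31 + 27
  31 = 1 · 27 + 4
  27 = 6 · 4 + 3
  4 = 1 · 3 + 1
  3 = 3 · 1 + 0
gcd(883, 213) = 1.
Track Bezout coefficients alongside the remainders: start with r₀ = 883 = a·1 + b·0 (s = 1, t = 0) and r₁ = 213 = a·0 + b·1 (s = 0, t = 1); each new remainder r_{k+1} = r_{k-1} − q_k·r_k inherits s_{k+1} = s_{k-1} − q_k·s_k, t_{k+1} = t_{k-1} − q_k·t_k, so r_k = a·s_k + b·t_k at every step:
  q = 4: r = 31, s = 1 − 4·0 = 1, t = 0 − 4·1 = -4  (check: 883·1 + 213·(-4) = 31)
  q = 6: r = 27, s = 0 − 6·1 = -6, t = 1 − 6·(-4) = 25  (check: 883·(-6) + 213·25 = 27)
  q = 1: r = 4, s = 1 − 1·(-6) = 7, t = -4 − 1·25 = -29  (check: 883·7 + 213·(-29) = 4)
  q = 6: r = 3, s = -6 − 6·7 = -48, t = 25 − 6·(-29) = 199  (check: 883·(-48) + 213·199 = 3)
  q = 1: r = 1, s = 7 − 1·(-48) = 55, t = -29 − 1·199 = -228  (check: 883·55 + 213·(-228) = 1)
The row with r = 1 (the gcd) gives the Bezout coefficients s = 55, t = -228.
Result: 883 · (55) + 213 · (-228) = 1.

gcd(883, 213) = 1; s = 55, t = -228 (check: 883·55 + 213·(-228) = 1).


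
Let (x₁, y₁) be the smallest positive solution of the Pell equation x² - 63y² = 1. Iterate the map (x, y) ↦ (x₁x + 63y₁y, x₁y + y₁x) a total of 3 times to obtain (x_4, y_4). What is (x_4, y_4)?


Step 1: Find the fundamental solution (x₁, y₁) of x² - 63y² = 1.
  Expand √63 as a continued fraction. a₀ = ⌊√63⌋ = 7; iterate m_{k+1} = d_k·a_k − m_k, d_{k+1} = (63 − m_{k+1}²)/d_k, a_{k+1} = ⌊(a₀ + m_{k+1})/d_{k+1}⌋ (starting m₀ = 0, d₀ = 1), with convergents p_k = a_k·p_{k-1} + p_{k-2}, q_k = a_k·q_{k-1} + q_{k-2} (p₋₁ = 1, q₋₁ = 0):
  k = 0: a₀ = 7; p₀/q₀ = 7/1; p₀² − 63·q₀² = 49 − 63 = -14.
  k = 1: m = 7, d = 14, a = ⌊(7 + 7)/14⌋ = 1; p/q = (1·7 + 1)/(1·1 + 0) = 8/1; p² − 63·q² = 64 − 63 = 1.
  The first convergent with p² − 63·q² = 1 gives the fundamental solution (x₁, y₁) = (8, 1).
Step 2: Apply the recurrence (x_{n+1}, y_{n+1}) = (x₁x_n + 63y₁y_n, x₁y_n + y₁x_n) repeatedly.
  From (x_1, y_1) = (8, 1): x_2 = 8·8 + 63·1·1 = 127; y_2 = 8·1 + 1·8 = 16.
  From (x_2, y_2) = (127, 16): x_3 = 8·127 + 63·1·16 = 2024; y_3 = 8·16 + 1·127 = 255.
  From (x_3, y_3) = (2024, 255): x_4 = 8·2024 + 63·1·255 = 32257; y_4 = 8·255 + 1·2024 = 4064.
Step 3: Verify x_4² - 63·y_4² = 1040514049 - 1040514048 = 1 (should be 1). ✓

(x_1, y_1) = (8, 1); (x_4, y_4) = (32257, 4064).


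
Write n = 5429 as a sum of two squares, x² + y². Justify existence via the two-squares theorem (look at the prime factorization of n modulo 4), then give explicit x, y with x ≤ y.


Step 1: Factor n = 5429 = 61 · 89.
Step 2: Check the mod-4 condition on each prime factor: 61 ≡ 1 (mod 4), exponent 1; 89 ≡ 1 (mod 4), exponent 1.
All primes ≡ 3 (mod 4) appear to even exponent (or don't appear), so by the two-squares theorem n IS expressible as a sum of two squares.
Step 3: Build a representation. Here n = 61 · 89 is a product of primes ≡ 1 (mod 4). Each prime p ≡ 1 (mod 4) is itself a sum of two squares; find a² by testing p − a² for a perfect square:
  61: 61 − 1² = 60, 61 − 2² = 57, 61 − 3² = 52, 61 − 4² = 45, 61 − 5² = 36 = 6² ⇒ 61 = 5² + 6².
  89: 89 − 1² = 88, 89 − 2² = 85, 89 − 3² = 80, 89 − 4² = 73, 89 − 5² = 64 = 8² ⇒ 89 = 5² + 8².
  Combine using the Brahmagupta–Fibonacci identity (a² + b²)(c² + d²) = (ac − bd)² + (ad + bc)² = (ac + bd)² + (ad − bc)²:
  61 · 89 = 5429: from (5² + 6²)(5² + 8²), take (5·5 − 6·8, 5·8 + 6·5) = (25 − 48, 40 + 30) = (-23, 70); dropping signs (only squares matter) gives (23, 70); check 23² + 70² = 529 + 4900 = 5429 ✓.
Step 4: Order so x ≤ y and verify: 23² + 70² = 529 + 4900 = 5429 = n. ✓

n = 5429 = 23² + 70² (one valid representation with x ≤ y).


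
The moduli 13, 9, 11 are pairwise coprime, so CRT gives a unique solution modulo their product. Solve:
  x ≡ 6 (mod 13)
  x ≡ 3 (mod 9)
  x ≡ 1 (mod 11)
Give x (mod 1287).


Moduli 13, 9, 11 are pairwise coprime; by CRT there is a unique solution modulo M = 13 · 9 · 11 = 1287.
Solve pairwise, accumulating the modulus:
  Start with x ≡ 6 (mod 13).
  Combine with x ≡ 3 (mod 9): since gcd(13, 9) = 1, we get a unique residue mod 117.
    Write x = 6 + 13·t and substitute into x ≡ 3 (mod 9): 13·t ≡ 3 − 6 = -3 (mod 9).
    Reduce coefficients mod 9: 4·t ≡ 6 (mod 9).
    The inverse of 4 mod 9 is 7 (since 4·7 = 28 = 3·9 + 1), so t ≡ 7·6 = 42 ≡ 6 (mod 9).
    Then x = 6 + 13·6 = 84, valid modulo lcm(13, 9) = 117: x ≡ 84 (mod 117).
  Combine with x ≡ 1 (mod 11): since gcd(117, 11) = 1, we get a unique residue mod 1287.
    Write x = 84 + 117·t and substitute into x ≡ 1 (mod 11): 117·t ≡ 1 − 84 = -83 (mod 11).
    Reduce coefficients mod 11: 7·t ≡ 5 (mod 11).
    The inverse of 7 mod 11 is 8 (since 7·8 = 56 = 5·11 + 1), so t ≡ 8·5 = 40 ≡ 7 (mod 11).
    Then x = 84 + 117·7 = 903, valid modulo lcm(117, 11) = 1287: x ≡ 903 (mod 1287).
Verify: 903 mod 13 = 6 ✓, 903 mod 9 = 3 ✓, 903 mod 11 = 1 ✓.

x ≡ 903 (mod 1287).
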